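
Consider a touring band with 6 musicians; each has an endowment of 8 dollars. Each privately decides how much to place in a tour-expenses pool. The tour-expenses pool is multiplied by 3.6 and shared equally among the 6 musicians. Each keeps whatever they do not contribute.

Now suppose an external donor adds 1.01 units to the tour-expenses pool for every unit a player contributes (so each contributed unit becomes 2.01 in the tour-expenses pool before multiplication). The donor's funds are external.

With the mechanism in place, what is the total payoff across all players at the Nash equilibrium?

347.33 dollars

With the mechanism, a contributed unit returns 3.6 × 2.01 / 6 = 1.2060 per unit of net cost to the contributor — now above 1 — so contributing fully is weakly dominant for every player.
So the Nash equilibrium is full contribution by all 6; the group earns 3.6 × 2.01 × 48 = 347.33.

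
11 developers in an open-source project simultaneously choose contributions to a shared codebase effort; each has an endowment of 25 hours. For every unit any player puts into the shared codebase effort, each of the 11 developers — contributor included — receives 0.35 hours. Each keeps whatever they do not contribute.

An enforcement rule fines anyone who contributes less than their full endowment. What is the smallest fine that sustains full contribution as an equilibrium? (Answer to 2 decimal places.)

16.25 hours

Given the others contribute fully, the best deviation is to contribute 0 (any partial contribution still incurs the fine and gives up units whose private return 0.35 is below 1).
Deviating from 25 to 0 saves 25 hours but forfeits the deviator's share of the drop in the shared codebase effort: 0.35 × 25 = 8.75.
So the deviation gain is 25 − 8.75 = 16.25, and the fine must be at least 16.25 hours to wipe it out.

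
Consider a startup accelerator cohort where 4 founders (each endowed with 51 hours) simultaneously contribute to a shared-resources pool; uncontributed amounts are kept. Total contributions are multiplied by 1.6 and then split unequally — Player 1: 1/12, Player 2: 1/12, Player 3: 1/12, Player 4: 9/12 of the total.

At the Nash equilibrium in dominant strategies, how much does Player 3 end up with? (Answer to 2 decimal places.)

57.80 hours

For player j, contributing a unit is worthwhile iff 1.6 × (j's share) ≥ 1, i.e. iff j's share is at least 0.6250.
Only Player 4 (9/12) clears that bar, contributing 51; the remaining 3 contribute 0. Total contributed: 51.
Player 3 keeps 51 and receives 1.6 × 51 × 1/12 = 6.80 from the shared-resources pool, for a payoff of 57.80.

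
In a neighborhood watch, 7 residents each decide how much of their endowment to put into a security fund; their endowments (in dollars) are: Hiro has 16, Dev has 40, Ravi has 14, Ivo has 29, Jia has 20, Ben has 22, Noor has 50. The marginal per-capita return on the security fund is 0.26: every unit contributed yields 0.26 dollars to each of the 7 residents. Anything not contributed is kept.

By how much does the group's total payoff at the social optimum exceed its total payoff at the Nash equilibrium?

The private return per contributed unit is 0.26 < 1 for everyone, so the Nash equilibrium is zero contribution and the group total is Σ E_j = 16 + 40 + 14 + 29 + 20 + 22 + 50 = 191.
Each contributed unit returns 1.820 to the group, so the social optimum is full contribution by everyone: group total = 1.820 × 191 = 347.62.
Efficiency loss = (1.820 − 1) × 191 = 156.62.

156.62 dollars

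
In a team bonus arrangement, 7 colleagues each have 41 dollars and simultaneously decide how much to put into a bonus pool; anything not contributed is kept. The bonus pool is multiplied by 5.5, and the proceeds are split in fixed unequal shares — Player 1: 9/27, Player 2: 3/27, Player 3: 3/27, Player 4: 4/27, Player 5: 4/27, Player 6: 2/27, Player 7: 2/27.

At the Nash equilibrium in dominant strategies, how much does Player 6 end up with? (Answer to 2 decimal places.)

57.70 dollars

Player j's private return per contributed unit is 5.5 × (j's share). Contributing is weakly dominant for j when that share is at least 1/5.5 = 0.1818, and contributing 0 is dominant otherwise.
Only Player 1 (9/27) clears that bar, contributing 41; the remaining 6 contribute 0. Total contributed: 41.
Player 6 keeps 41 and receives 5.5 × 41 × 2/27 = 16.70 from the bonus pool, for a payoff of 57.70.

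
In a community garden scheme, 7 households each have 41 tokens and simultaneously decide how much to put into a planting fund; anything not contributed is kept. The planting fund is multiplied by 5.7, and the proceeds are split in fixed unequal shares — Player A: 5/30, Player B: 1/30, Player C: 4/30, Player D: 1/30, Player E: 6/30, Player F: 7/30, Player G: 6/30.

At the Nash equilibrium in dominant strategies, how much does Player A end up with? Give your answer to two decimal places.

157.85 tokens

A player with share s gets back 5.7·s per unit contributed, so full contribution is dominant for anyone with s > 1/5.7 = 0.1754 and zero contribution is dominant for anyone below.
Player E, Player F and Player G clear that bar, contributing 41 each; the remaining 4 contribute 0. Total contributed: 123.
Player A keeps 41 and receives 5.7 × 123 × 5/30 = 116.85 from the planting fund, for a payoff of 157.85.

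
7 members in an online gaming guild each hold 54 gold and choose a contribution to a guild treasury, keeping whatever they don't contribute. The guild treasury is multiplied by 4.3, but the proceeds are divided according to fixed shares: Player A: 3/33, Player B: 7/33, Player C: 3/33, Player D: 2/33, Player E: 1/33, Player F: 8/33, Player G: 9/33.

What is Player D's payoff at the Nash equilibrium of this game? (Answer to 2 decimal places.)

82.15 gold

For player j, contributing a unit is worthwhile iff 4.3 × (j's share) ≥ 1, i.e. iff j's share is at least 0.2326.
The shares above 0.2326 belong to Player F and Player G, contributing 54 each; the remaining 5 contribute 0. Total contributed: 108.
Player D keeps 54 and receives 4.3 × 108 × 2/33 = 28.15 from the guild treasury, for a payoff of 82.15.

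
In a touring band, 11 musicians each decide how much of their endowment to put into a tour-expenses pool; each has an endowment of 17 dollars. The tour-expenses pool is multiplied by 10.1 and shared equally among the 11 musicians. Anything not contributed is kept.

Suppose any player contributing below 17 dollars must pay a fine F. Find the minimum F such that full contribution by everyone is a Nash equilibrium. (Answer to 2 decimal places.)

1.39 dollars

Given the others contribute fully, the best deviation is to contribute 0 (any partial contribution still incurs the fine and gives up units whose private return 0.9182 is below 1).
Deviating from 17 to 0 saves 17 dollars but forfeits the deviator's share of the drop in the tour-expenses pool: 10.1/11 × 17 = 15.61.
So the deviation gain is 17 − 15.61 = 1.39, and the fine must be at least 1.39 dollars to wipe it out.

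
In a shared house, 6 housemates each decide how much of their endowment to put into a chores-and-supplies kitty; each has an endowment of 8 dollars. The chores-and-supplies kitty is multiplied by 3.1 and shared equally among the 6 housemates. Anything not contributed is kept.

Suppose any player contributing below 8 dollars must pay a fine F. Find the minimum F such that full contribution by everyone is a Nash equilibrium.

3.87 dollars

Given the others contribute fully, the best deviation is to contribute 0 (any partial contribution still incurs the fine and gives up units whose private return 0.5167 is below 1).
Deviating from 8 to 0 saves 8 dollars but forfeits the deviator's share of the drop in the chores-and-supplies kitty: 3.1/6 × 8 = 4.13.
So the deviation gain is 8 − 4.13 = 3.87, and the fine must be at least 3.87 dollars to wipe it out.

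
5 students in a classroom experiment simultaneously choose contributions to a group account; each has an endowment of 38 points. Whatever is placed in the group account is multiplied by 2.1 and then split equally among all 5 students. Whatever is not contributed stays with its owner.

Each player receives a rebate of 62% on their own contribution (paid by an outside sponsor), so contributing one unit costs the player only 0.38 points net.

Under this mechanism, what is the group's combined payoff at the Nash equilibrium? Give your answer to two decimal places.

516.80 points

The effective private return per unit is now (2.1/5) / 0.38 = 1.1053 > 1, so every player's dominant strategy flips to full contribution.
At the Nash equilibrium everyone contributes 38. Group total payoff = 5 × (38 × 0.62 + 2.1 × 38) = 516.80.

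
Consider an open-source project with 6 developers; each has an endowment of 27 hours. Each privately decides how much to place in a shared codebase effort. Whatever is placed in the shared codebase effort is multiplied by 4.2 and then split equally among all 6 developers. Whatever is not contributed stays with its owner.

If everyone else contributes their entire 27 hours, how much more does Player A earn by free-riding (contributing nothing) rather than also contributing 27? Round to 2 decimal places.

8.10 hours

Switching from a contribution of 27 to 0 lets Player A keep an extra 27 hours, but lowers the shared codebase effort by 27, which costs Player A their own share of that drop: 4.2/6 × 27 = 18.90.
Net gain = 27 − 18.90 = 8.10. The private return per contributed unit (0.7000) is below 1, so free-riding is indeed the best response regardless of what the others do.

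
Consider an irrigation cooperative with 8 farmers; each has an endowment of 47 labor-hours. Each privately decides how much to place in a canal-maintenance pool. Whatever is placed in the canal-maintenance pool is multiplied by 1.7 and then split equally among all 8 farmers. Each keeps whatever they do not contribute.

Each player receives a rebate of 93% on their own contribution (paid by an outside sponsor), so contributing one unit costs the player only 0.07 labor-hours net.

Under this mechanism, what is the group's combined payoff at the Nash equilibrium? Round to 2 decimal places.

With the mechanism, a contributed unit returns (1.7/8) / 0.07 = 3.0357 per unit of net cost to the contributor — now above 1 — so contributing fully is weakly dominant for every player.
At the Nash equilibrium everyone contributes 47. Group total payoff = 8 × (47 × 0.93 + 1.7 × 47) = 988.88.

988.88 labor-hours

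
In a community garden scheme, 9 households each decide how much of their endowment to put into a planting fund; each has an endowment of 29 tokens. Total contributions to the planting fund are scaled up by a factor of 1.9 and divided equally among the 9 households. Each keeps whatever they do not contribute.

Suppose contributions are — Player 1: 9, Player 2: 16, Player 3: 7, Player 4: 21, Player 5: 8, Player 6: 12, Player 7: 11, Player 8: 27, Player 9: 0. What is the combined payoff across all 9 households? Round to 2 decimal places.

360.90 tokens

Total contributed: 9 + 16 + 7 + 21 + 8 + 12 + 11 + 27 + 0 = 111; total kept: 9 × 29 − 111 = 150.
The planting fund pays out 1.9 × 111 = 210.90 in aggregate.
Group total = 150 + 210.90 = 360.90.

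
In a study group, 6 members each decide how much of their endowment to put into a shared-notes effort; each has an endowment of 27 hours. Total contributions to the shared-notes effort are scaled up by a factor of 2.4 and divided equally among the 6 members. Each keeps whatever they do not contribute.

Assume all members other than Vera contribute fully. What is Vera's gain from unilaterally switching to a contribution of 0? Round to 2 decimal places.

Switching from a contribution of 27 to 0 lets Vera keep an extra 27 hours, but lowers the shared-notes effort by 27, which costs Vera their own share of that drop: 2.4/6 × 27 = 10.80.
Net gain = 27 − 10.80 = 16.20. The private return per contributed unit (0.4000) is below 1, so free-riding is indeed the best response regardless of what the others do.

16.20 hours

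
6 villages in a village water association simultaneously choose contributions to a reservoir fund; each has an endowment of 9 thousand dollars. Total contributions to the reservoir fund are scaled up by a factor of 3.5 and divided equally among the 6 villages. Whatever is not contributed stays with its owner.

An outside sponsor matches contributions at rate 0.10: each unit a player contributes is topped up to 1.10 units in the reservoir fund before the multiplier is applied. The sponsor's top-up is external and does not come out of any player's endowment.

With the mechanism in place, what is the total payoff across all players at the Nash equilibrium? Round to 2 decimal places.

The effective private return is 3.5 × 1.10 / 6 = 0.6417, which is still under 1, so the mechanism doesn't change anyone's dominant strategy: zero contribution.
At the Nash equilibrium no one contributes; group total payoff = 6 × 9 = 54.

54.00 thousand dollars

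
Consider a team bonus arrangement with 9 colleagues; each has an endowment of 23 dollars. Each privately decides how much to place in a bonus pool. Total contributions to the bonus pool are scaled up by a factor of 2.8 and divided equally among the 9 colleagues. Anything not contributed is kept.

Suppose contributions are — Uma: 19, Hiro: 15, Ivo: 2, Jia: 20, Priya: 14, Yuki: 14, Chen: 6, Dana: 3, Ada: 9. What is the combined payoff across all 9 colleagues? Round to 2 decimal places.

390.60 dollars

Total contributed: 19 + 15 + 2 + 20 + 14 + 14 + 6 + 3 + 9 = 102; total kept: 9 × 23 − 102 = 105.
The bonus pool pays out 2.8 × 102 = 285.60 in aggregate.
Group total = 105 + 285.60 = 390.60.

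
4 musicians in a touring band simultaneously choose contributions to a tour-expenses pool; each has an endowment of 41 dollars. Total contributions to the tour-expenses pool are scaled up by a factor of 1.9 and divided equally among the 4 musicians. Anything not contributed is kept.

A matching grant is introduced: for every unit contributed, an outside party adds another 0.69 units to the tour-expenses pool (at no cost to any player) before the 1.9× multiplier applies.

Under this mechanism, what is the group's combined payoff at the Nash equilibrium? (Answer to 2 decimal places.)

164.00 dollars

With the mechanism, a contributed unit returns 1.9 × 1.69 / 4 = 0.8028 per unit of net cost — still below 1 — so contributing 0 remains dominant for every player.
Everyone keeps their endowment and the group total is 4 × 41 = 164.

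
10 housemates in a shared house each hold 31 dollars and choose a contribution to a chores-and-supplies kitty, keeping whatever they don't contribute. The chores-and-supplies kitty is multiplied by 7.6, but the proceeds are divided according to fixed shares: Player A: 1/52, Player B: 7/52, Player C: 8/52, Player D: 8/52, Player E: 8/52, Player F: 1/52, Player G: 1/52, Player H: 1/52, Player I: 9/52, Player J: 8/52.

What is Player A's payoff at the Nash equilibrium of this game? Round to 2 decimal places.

Each unit j contributes comes back to j as 7.6 × (j's share), so j prefers to contribute only if that share exceeds 1/7.6 = 0.1316; otherwise keeping the unit dominates.
The shares above 0.1316 belong to Player B, Player C, Player D, Player E, Player I and Player J, contributing 31 each; the remaining 4 contribute 0. Total contributed: 186.
Player A keeps 31 and receives 7.6 × 186 × 1/52 = 27.18 from the chores-and-supplies kitty, for a payoff of 58.18.

58.18 dollars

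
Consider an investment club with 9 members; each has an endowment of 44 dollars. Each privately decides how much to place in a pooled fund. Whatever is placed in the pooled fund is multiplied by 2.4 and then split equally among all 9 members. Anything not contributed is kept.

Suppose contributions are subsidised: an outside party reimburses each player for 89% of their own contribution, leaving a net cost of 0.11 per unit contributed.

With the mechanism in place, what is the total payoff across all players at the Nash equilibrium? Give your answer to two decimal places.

1302.84 dollars

With the mechanism, a contributed unit returns (2.4/9) / 0.11 = 2.4242 per unit of net cost to the contributor — now above 1 — so contributing fully is weakly dominant for every player.
So the Nash equilibrium is full contribution by all 9; the group earns 9 × (44 × 0.89 + 2.4 × 44) = 1302.84.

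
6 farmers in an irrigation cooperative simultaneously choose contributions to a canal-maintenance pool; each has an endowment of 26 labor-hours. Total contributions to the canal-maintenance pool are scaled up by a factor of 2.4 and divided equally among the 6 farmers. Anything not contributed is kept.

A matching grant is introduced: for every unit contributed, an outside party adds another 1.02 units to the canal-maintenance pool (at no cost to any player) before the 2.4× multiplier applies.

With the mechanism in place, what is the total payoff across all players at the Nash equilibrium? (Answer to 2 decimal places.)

156.00 labor-hours

Even with the mechanism, each unit contributed returns only 2.4 × 2.02 / 6 = 0.8080 per unit of net cost, so contributing nothing is still dominant.
Everyone keeps their endowment and the group total is 6 × 26 = 156.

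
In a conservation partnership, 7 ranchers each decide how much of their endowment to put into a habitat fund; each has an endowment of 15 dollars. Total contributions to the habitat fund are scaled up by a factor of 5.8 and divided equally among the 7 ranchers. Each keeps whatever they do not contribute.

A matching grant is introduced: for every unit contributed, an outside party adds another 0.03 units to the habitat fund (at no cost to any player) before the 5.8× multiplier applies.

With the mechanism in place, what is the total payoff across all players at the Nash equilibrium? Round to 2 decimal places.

105.00 dollars

With the mechanism, a contributed unit returns 5.8 × 1.03 / 7 = 0.8534 per unit of net cost — still below 1 — so contributing 0 remains dominant for every player.
At the Nash equilibrium no one contributes; group total payoff = 7 × 15 = 105.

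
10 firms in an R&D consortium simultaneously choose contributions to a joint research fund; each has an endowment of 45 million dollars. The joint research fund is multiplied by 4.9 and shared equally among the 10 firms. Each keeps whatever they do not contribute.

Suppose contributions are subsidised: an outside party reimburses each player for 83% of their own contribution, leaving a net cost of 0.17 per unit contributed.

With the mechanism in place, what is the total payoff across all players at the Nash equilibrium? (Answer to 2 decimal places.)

The effective private return per unit is now (4.9/10) / 0.17 = 2.8824 > 1, so every player's dominant strategy flips to full contribution.
So the Nash equilibrium is full contribution by all 10; the group earns 10 × (45 × 0.83 + 4.9 × 45) = 2578.50.

2578.50 million dollars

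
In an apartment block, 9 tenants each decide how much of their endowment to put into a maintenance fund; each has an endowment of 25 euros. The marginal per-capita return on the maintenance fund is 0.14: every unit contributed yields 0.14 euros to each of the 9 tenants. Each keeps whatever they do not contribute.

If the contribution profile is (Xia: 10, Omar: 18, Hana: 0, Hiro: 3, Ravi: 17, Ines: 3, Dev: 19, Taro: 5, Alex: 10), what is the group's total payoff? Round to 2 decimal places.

Total contributed: 10 + 18 + 0 + 3 + 17 + 3 + 19 + 5 + 10 = 85; total kept: 9 × 25 − 85 = 140.
The maintenance fund pays out 0.14 × 9 × 85 = 107.10 in aggregate.
Group total = 140 + 107.10 = 247.10.

247.10 euros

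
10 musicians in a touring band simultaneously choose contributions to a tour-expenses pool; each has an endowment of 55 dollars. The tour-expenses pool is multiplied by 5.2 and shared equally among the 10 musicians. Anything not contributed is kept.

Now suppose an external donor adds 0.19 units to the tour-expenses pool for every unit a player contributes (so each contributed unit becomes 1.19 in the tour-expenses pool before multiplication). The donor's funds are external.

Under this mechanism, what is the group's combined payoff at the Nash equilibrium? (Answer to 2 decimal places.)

550.00 dollars

Even with the mechanism, each unit contributed returns only 5.2 × 1.19 / 10 = 0.6188 per unit of net cost, so contributing nothing is still dominant.
At the Nash equilibrium no one contributes; group total payoff = 10 × 55 = 550.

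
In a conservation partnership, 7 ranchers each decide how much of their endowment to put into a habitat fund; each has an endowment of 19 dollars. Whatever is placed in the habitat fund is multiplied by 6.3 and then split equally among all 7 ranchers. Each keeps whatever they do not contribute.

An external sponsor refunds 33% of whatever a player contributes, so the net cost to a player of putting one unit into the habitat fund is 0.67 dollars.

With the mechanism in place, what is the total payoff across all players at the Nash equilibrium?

881.79 dollars

The effective private return per unit is now (6.3/7) / 0.67 = 1.3433 > 1, so every player's dominant strategy flips to full contribution.
At the Nash equilibrium everyone contributes 19. Group total payoff = 7 × (19 × 0.33 + 6.3 × 19) = 881.79.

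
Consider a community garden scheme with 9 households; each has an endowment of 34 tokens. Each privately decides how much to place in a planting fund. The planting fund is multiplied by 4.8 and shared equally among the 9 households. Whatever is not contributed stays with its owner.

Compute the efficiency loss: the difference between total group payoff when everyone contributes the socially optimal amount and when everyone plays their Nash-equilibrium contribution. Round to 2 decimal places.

1162.80 tokens

Each contributed unit returns 4.8/9 = 0.5333 to its contributor — below 1 — so contributing 0 is dominant for every player. At the Nash equilibrium everyone keeps their 34, and the group total is 9 × 34 = 306.
Each contributed unit returns 4.800 to the group as a whole (0.5333 to each of 9 players), which exceeds 1, so the social optimum is full contribution: group total = 4.800 × 306 = 1468.80.
Efficiency loss = 1468.80 − 306 = 1162.80.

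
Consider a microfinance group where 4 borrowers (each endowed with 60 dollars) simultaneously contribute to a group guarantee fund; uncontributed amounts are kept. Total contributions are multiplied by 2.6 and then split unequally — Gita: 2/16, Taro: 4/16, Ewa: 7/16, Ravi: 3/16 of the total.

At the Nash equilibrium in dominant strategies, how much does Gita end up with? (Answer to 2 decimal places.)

79.50 dollars

A player with share s gets back 2.6·s per unit contributed, so full contribution is dominant for anyone with s > 1/2.6 = 0.3846 and zero contribution is dominant for anyone below.
The only share above 0.3846 is Ewa's 7/16, contributing 60; the remaining 3 contribute 0. Total contributed: 60.
Gita keeps 60 and receives 2.6 × 60 × 2/16 = 19.50 from the group guarantee fund, for a payoff of 79.50.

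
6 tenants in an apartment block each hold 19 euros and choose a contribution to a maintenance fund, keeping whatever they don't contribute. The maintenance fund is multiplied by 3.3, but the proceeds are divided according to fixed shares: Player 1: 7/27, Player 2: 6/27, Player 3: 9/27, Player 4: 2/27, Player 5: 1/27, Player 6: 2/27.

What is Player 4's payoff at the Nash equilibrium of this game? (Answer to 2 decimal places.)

23.64 euros

A player with share s gets back 3.3·s per unit contributed, so full contribution is dominant for anyone with s > 1/3.3 = 0.3030 and zero contribution is dominant for anyone below.
Only Player 3 (9/27) clears that bar, contributing 19; the remaining 5 contribute 0. Total contributed: 19.
Player 4 keeps 19 and receives 3.3 × 19 × 2/27 = 4.64 from the maintenance fund, for a payoff of 23.64.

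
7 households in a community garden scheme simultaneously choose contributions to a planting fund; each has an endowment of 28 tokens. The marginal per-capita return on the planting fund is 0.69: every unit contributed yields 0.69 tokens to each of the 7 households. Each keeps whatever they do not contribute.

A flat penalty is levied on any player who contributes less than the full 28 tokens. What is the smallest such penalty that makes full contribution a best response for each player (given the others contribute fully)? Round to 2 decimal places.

Given the others contribute fully, the best deviation is to contribute 0 (any partial contribution still incurs the fine and gives up units whose private return 0.69 is below 1).
Deviating from 28 to 0 saves 28 tokens but forfeits the deviator's share of the drop in the planting fund: 0.69 × 28 = 19.32.
So the deviation gain is 28 − 19.32 = 8.68, and the fine must be at least 8.68 tokens to wipe it out.

8.68 tokens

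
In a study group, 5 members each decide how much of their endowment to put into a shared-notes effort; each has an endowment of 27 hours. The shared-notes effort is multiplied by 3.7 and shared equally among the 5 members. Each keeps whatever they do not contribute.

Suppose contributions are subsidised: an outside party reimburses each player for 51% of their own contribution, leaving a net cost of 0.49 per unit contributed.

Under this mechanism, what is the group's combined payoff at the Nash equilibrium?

568.35 hours

With the mechanism, a contributed unit returns (3.7/5) / 0.49 = 1.5102 per unit of net cost to the contributor — now above 1 — so contributing fully is weakly dominant for every player.
At the Nash equilibrium everyone contributes 27. Group total payoff = 5 × (27 × 0.51 + 3.7 × 27) = 568.35.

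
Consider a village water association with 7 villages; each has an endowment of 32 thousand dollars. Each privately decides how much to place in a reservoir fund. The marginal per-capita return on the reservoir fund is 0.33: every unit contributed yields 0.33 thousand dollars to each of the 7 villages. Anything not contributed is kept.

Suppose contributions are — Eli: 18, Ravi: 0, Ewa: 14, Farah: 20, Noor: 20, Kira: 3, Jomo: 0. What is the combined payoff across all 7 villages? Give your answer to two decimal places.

Total contributed: 18 + 0 + 14 + 20 + 20 + 3 + 0 = 75; total kept: 7 × 32 − 75 = 149.
The reservoir fund pays out 0.33 × 7 × 75 = 173.25 in aggregate.
Group total = 149 + 173.25 = 322.25.

322.25 thousand dollars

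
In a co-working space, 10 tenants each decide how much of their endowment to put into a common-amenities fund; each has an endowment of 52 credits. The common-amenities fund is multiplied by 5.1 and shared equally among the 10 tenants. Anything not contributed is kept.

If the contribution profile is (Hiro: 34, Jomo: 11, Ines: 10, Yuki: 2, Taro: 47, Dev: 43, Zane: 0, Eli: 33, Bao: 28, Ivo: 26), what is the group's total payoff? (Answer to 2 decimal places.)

Total contributed: 34 + 11 + 10 + 2 + 47 + 43 + 0 + 33 + 28 + 26 = 234; total kept: 10 × 52 − 234 = 286.
The common-amenities fund pays out 5.1 × 234 = 1193.40 in aggregate.
Group total = 286 + 1193.40 = 1479.40.

1479.40 credits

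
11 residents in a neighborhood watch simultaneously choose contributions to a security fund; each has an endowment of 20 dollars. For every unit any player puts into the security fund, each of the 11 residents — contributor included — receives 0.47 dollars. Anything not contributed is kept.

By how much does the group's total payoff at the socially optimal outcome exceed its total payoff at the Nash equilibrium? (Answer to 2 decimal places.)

The private return per contributed unit is 0.47 < 1, so contributing 0 is dominant for every player. At the Nash equilibrium everyone keeps their 20, and the group total is 11 × 20 = 220.
Each contributed unit returns 5.170 to the group as a whole (0.47 to each of 11 players), which exceeds 1, so the social optimum is full contribution: group total = 5.170 × 220 = 1137.40.
Efficiency loss = 1137.40 − 220 = 917.40.

917.40 dollars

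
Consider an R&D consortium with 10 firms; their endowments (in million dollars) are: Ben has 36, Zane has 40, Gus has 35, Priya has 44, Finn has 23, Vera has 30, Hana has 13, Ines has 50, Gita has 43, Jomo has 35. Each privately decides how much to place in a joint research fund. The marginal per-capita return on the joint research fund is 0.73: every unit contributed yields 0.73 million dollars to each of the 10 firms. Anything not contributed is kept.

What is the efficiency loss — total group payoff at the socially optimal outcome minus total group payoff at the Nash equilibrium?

2198.70 million dollars

The private return per contributed unit is 0.73 < 1 for everyone, so the Nash equilibrium is zero contribution and the group total is Σ E_j = 36 + 40 + 35 + 44 + 23 + 30 + 13 + 50 + 43 + 35 = 349.
Each contributed unit returns 7.300 to the group, so the social optimum is full contribution by everyone: group total = 7.300 × 349 = 2547.70.
Efficiency loss = (7.300 − 1) × 349 = 2198.70.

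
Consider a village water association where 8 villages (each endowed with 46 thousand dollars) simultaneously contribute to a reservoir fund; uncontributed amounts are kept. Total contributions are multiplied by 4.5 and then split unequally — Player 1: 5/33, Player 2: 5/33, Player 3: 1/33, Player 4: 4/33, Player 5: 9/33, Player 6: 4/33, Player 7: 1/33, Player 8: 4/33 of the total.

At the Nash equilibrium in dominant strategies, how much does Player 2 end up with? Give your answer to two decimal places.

77.36 thousand dollars

Player j's private return per contributed unit is 4.5 × (j's share). Contributing is weakly dominant for j when that share is at least 1/4.5 = 0.2222, and contributing 0 is dominant otherwise.
Only Player 5 (9/33) clears that bar, contributing 46; the remaining 7 contribute 0. Total contributed: 46.
Player 2 keeps 46 and receives 4.5 × 46 × 5/33 = 31.36 from the reservoir fund, for a payoff of 77.36.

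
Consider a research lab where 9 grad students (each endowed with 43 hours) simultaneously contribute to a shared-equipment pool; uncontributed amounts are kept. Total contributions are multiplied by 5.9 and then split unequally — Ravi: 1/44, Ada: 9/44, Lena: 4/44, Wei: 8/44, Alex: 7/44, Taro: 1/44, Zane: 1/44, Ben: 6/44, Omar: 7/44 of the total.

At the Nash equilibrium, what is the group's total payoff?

For player j, contributing a unit is worthwhile iff 5.9 × (j's share) ≥ 1, i.e. iff j's share is at least 0.1695.
The shares above 0.1695 belong to Ada and Wei, contributing 43 each; the remaining 7 contribute 0. Total contributed: 86.
The shared-equipment pool pays out 5.9 × 86 = 507.40 in total (split across the unequal shares, but the aggregate is all that matters for the group sum).
The 7 free-riders keep 43 each, adding 301. Group total = 301 + 507.40 = 808.40.

808.40 hours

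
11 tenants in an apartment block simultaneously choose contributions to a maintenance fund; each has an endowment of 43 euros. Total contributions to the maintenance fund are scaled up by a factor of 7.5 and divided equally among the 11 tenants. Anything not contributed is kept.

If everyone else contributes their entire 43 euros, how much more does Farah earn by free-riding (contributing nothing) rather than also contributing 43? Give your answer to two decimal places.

13.68 euros

Switching from a contribution of 43 to 0 lets Farah keep an extra 43 euros, but lowers the maintenance fund by 43, which costs Farah their own share of that drop: 7.5/11 × 43 = 29.32.
Net gain = 43 − 29.32 = 13.68. The private return per contributed unit (0.6818) is below 1, so free-riding is indeed the best response regardless of what the others do.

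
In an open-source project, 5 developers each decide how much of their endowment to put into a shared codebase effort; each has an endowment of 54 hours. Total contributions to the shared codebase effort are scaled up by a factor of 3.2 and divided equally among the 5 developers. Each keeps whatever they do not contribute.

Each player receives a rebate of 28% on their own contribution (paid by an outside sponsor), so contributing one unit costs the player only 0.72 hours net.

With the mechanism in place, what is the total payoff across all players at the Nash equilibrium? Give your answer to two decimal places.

270.00 hours

With the mechanism, a contributed unit returns (3.2/5) / 0.72 = 0.8889 per unit of net cost — still below 1 — so contributing 0 remains dominant for every player.
Everyone keeps their endowment and the group total is 5 × 54 = 270.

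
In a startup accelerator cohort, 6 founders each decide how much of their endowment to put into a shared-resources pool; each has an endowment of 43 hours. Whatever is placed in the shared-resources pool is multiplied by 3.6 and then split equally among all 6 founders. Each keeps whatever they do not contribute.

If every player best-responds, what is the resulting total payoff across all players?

Each contributed unit returns 3.6/6 = 0.6000 to its contributor — below 1 — so contributing 0 is dominant for every player. At the Nash equilibrium everyone keeps their 43, and the group total is 6 × 43 = 258.

258.00 hours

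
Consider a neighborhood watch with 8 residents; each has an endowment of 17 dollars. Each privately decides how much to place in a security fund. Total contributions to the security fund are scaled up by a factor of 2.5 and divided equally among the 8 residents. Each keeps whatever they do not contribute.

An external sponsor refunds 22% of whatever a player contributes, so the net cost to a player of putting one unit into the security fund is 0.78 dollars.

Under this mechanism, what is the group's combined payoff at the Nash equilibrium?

136.00 dollars

The effective private return is (2.5/8) / 0.78 = 0.4006, which is still under 1, so the mechanism doesn't change anyone's dominant strategy: zero contribution.
Everyone keeps their endowment and the group total is 8 × 17 = 136.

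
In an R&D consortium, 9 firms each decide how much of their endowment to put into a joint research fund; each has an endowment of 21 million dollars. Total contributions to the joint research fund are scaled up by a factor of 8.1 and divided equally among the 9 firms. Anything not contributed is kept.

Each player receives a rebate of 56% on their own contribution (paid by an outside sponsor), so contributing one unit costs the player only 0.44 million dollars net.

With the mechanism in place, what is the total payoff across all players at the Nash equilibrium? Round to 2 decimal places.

1636.74 million dollars

The effective private return per unit is now (8.1/9) / 0.44 = 2.0455 > 1, so every player's dominant strategy flips to full contribution.
So the Nash equilibrium is full contribution by all 9; the group earns 9 × (21 × 0.56 + 8.1 × 21) = 1636.74.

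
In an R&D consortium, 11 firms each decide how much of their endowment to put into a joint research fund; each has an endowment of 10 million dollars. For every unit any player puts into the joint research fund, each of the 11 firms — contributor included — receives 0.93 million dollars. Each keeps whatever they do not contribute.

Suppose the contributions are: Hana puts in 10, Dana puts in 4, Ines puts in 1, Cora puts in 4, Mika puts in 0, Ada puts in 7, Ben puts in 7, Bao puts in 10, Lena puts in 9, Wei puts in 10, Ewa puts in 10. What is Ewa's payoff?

Total contributed: 10 + 4 + 1 + 4 + 0 + 7 + 7 + 10 + 9 + 10 + 10 = 72.
Each receives 0.93 × 72 = 66.96 from the joint research fund.
Ewa keeps 10 − 10 = 0, so Ewa's payoff is 0 + 66.96 = 66.96.

66.96 million dollars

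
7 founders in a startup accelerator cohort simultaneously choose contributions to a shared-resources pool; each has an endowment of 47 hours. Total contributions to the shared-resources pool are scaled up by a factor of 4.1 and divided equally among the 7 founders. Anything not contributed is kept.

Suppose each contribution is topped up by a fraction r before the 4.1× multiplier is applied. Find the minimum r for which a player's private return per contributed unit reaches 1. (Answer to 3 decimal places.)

0.707

With matching at rate r, one contributed unit becomes (1 + r) in the shared-resources pool and returns 4.1 × (1 + r) / 7 to the contributor.
Setting this equal to 1: 1 + r = 7/4.1 = 1.7073.
So the minimum matching rate is r = 1.7073 − 1 = 0.707.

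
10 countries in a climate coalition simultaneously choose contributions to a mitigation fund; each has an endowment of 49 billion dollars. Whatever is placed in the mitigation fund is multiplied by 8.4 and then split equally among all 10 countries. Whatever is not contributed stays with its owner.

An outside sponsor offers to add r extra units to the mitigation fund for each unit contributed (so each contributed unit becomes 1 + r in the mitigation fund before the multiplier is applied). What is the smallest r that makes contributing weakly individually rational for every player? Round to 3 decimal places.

With matching at rate r, one contributed unit becomes (1 + r) in the mitigation fund and returns 8.4 × (1 + r) / 10 to the contributor.
Setting this equal to 1: 1 + r = 10/8.4 = 1.1905.
So the minimum matching rate is r = 1.1905 − 1 = 0.190.

0.190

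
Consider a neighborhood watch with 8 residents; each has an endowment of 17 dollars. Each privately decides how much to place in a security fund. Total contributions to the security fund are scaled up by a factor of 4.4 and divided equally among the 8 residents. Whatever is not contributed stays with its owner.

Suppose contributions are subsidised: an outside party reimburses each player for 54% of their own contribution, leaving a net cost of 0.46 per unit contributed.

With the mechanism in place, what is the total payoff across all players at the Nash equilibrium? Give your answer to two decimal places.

The effective private return per unit is now (4.4/8) / 0.46 = 1.1957 > 1, so every player's dominant strategy flips to full contribution.
So the Nash equilibrium is full contribution by all 8; the group earns 8 × (17 × 0.54 + 4.4 × 17) = 671.84.

671.84 dollars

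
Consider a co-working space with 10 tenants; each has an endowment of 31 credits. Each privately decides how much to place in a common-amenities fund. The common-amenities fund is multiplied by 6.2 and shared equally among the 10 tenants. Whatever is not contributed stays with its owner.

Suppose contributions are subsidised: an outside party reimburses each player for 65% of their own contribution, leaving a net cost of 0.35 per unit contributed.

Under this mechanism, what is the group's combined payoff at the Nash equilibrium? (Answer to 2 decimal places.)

The effective private return per unit is now (6.2/10) / 0.35 = 1.7714 > 1, so every player's dominant strategy flips to full contribution.
So the Nash equilibrium is full contribution by all 10; the group earns 10 × (31 × 0.65 + 6.2 × 31) = 2123.50.

2123.50 credits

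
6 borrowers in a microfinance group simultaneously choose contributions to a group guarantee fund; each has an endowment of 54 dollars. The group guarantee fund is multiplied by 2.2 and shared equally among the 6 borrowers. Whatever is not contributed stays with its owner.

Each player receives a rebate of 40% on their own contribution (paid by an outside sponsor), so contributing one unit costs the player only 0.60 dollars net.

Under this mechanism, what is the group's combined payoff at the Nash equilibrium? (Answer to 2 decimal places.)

324.00 dollars

With the mechanism, a contributed unit returns (2.2/6) / 0.60 = 0.6111 per unit of net cost — still below 1 — so contributing 0 remains dominant for every player.
Everyone keeps their endowment and the group total is 6 × 54 = 324.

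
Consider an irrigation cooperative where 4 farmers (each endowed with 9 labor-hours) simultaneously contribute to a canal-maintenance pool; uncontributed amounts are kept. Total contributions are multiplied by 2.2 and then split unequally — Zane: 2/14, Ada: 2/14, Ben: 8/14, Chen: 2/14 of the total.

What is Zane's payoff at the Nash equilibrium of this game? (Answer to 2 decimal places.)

11.83 labor-hours

A player with share s gets back 2.2·s per unit contributed, so full contribution is dominant for anyone with s > 1/2.2 = 0.4545 and zero contribution is dominant for anyone below.
The only share above 0.4545 is Ben's 8/14, contributing 9; the remaining 3 contribute 0. Total contributed: 9.
Zane keeps 9 and receives 2.2 × 9 × 2/14 = 2.83 from the canal-maintenance pool, for a payoff of 11.83.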